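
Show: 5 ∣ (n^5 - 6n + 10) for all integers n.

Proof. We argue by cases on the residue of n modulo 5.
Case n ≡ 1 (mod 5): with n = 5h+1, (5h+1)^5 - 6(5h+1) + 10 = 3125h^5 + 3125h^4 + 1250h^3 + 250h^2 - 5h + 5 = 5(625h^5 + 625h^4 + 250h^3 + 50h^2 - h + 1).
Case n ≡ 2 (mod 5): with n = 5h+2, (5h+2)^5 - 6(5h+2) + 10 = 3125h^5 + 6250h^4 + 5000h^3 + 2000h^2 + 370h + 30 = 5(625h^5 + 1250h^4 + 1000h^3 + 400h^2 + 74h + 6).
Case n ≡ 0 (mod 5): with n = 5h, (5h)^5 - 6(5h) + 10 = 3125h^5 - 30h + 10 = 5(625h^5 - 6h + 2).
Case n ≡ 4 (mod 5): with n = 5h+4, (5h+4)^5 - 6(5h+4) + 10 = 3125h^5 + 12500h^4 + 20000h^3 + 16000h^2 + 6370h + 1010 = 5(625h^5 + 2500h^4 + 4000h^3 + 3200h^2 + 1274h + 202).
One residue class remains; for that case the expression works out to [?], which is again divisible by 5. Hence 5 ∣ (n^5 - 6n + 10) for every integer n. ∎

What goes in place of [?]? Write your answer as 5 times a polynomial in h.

5(625h^5 + 1875h^4 + 2250h^3 + 1350h^2 + 399h + 47)

Only n ≡ 3 (mod 5) is unaccounted for. Put n = 5h+3:
(5h+3)^5 - 6(5h+3) + 10 expands to 3125h^5 + 9375h^4 + 11250h^3 + 6750h^2 + 1995h + 235,
and factoring out 5 leaves 5(625h^5 + 1875h^4 + 2250h^3 + 1350h^2 + 399h + 47).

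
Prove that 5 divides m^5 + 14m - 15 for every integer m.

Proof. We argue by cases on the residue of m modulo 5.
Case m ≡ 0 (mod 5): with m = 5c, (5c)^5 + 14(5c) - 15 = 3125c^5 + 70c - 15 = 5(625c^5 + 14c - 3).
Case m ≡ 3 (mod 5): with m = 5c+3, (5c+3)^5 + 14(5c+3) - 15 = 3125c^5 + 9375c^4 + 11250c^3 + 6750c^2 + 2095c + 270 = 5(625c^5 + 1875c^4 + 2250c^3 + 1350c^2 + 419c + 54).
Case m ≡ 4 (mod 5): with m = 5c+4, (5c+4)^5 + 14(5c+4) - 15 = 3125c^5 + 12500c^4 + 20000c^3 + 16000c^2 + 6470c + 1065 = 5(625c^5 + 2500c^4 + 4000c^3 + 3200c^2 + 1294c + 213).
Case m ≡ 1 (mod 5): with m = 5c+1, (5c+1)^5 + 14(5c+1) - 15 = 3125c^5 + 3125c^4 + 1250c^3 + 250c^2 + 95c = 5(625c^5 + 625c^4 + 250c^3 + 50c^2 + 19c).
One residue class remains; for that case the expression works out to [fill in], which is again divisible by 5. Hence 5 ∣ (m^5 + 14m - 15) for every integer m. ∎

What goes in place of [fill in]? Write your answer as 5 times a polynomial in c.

Only m ≡ 2 (mod 5) is unaccounted for. Put m = 5c+2:
(5c+2)^5 + 14(5c+2) - 15 expands to 3125c^5 + 6250c^4 + 5000c^3 + 2000c^2 + 470c + 45,
and factoring out 5 leaves 5(625c^5 + 1250c^4 + 1000c^3 + 400c^2 + 94c + 9).

5(625c^5 + 1250c^4 + 1000c^3 + 400c^2 + 94c + 9)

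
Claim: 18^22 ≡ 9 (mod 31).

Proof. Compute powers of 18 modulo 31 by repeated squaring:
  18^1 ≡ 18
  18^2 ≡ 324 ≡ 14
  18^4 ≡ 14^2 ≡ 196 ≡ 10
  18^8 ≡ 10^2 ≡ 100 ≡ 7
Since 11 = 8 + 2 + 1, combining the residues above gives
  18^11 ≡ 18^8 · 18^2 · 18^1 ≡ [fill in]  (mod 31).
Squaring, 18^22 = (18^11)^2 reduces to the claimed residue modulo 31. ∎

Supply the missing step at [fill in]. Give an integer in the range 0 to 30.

18^8 · 18^2 · 18^1 ≡ 7 · 14 · 18 = 1764.
1764 mod 31 = 28, so 18^11 ≡ 28 (mod 31).

28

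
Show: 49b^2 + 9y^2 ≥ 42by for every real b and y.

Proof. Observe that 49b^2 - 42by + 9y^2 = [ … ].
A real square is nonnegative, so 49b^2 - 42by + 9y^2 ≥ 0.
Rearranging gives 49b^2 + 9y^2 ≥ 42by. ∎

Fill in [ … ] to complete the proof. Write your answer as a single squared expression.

The leading and trailing coefficients are 7^2 and 3^2, and 42 = 2·7·3, so the trinomial is (7b - 3y)^2.
Hence 49b^2 - 42by + 9y^2 ≥ 0.

(7b - 3y)^2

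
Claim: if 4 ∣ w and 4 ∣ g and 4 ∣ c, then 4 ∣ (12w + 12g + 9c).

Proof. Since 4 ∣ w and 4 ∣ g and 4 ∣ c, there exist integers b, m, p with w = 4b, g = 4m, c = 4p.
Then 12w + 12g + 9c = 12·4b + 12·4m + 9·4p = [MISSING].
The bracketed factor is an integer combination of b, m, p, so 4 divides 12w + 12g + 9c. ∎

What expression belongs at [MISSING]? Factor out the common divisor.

4(12b + 12m + 9p)

Pull the common 4 out of every term: 12·4b + 12·4m + 9·4p = 4(12b + 12m + 9p).
12b + 12m + 9p is an integer, which exhibits the divisibility.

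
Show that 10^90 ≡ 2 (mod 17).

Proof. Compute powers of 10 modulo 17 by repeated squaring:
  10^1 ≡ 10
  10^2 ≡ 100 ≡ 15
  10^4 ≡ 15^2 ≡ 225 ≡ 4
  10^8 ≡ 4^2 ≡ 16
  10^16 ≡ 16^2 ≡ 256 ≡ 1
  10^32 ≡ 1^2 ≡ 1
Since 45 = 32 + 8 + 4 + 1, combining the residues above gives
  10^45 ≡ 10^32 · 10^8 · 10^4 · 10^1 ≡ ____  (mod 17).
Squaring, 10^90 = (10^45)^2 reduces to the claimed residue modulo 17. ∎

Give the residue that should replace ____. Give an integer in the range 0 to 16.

Multiply the listed residues: 1 · 16 · 4 · 10 = 16 → 64 → 640.
Reducing modulo 17: 640 = 37·17 + 11, so 10^45 ≡ 11.

11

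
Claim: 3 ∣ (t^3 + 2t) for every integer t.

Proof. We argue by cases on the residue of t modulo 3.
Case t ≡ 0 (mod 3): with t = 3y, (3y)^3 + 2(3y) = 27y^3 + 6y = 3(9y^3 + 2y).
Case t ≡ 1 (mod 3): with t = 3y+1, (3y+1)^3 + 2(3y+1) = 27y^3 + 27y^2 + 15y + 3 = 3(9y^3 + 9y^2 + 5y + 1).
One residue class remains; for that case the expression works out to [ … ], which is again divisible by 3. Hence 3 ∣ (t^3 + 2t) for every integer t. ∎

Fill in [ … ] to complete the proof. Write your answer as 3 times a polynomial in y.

Only t ≡ 2 (mod 3) is unaccounted for. Put t = 3y+2:
(3y+2)^3 + 2(3y+2) expands to 27y^3 + 54y^2 + 42y + 12,
and factoring out 3 leaves 3(9y^3 + 18y^2 + 14y + 4).

3(9y^3 + 18y^2 + 14y + 4)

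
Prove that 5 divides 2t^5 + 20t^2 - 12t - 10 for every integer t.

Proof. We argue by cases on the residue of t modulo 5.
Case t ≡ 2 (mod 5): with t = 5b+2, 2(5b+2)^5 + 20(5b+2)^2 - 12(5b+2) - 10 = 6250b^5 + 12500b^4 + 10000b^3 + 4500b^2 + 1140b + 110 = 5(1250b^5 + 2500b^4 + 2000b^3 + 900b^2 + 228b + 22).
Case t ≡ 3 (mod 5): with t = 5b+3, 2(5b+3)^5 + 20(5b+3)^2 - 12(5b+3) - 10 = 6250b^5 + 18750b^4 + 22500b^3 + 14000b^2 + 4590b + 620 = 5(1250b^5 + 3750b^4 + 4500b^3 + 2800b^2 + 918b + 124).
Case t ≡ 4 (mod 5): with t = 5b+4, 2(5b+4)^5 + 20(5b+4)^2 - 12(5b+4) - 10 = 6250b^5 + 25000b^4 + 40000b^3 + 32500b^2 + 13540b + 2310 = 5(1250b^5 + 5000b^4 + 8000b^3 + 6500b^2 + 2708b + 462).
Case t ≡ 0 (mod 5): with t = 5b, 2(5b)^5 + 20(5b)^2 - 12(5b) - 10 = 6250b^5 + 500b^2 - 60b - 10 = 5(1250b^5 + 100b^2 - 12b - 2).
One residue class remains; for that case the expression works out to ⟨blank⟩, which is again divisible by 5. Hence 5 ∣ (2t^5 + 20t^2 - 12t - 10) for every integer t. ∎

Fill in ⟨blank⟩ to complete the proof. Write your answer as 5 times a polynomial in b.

5(1250b^5 + 1250b^4 + 500b^3 + 200b^2 + 38b)

Only t ≡ 1 (mod 5) is unaccounted for. Put t = 5b+1:
2(5b+1)^5 + 20(5b+1)^2 - 12(5b+1) - 10 expands to 6250b^5 + 6250b^4 + 2500b^3 + 1000b^2 + 190b,
and factoring out 5 leaves 5(1250b^5 + 1250b^4 + 500b^3 + 200b^2 + 38b).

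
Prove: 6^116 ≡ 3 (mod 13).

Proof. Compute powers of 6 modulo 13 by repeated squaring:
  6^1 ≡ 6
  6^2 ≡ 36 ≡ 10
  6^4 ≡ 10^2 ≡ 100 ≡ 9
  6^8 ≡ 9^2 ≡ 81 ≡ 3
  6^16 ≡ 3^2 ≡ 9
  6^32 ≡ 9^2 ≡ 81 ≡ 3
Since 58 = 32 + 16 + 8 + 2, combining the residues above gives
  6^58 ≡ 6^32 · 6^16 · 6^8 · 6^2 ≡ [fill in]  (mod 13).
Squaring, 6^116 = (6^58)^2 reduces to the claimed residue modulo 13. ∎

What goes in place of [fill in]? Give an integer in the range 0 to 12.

6^32 · 6^16 · 6^8 · 6^2 ≡ 3 · 9 · 3 · 10 = 810.
810 mod 13 = 4, so 6^58 ≡ 4 (mod 13).

4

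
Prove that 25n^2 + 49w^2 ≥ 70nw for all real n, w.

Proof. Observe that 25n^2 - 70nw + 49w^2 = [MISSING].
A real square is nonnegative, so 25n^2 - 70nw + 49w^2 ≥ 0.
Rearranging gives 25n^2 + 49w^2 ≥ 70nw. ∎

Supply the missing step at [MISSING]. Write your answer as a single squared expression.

25n^2 - 70nw + 49w^2 is a perfect-square trinomial: the outer terms are (5n)^2 and (7w)^2, and the cross term is -2·5n·7w.
So 25n^2 - 70nw + 49w^2 = (5n - 7w)^2 ≥ 0.

(5n - 7w)^2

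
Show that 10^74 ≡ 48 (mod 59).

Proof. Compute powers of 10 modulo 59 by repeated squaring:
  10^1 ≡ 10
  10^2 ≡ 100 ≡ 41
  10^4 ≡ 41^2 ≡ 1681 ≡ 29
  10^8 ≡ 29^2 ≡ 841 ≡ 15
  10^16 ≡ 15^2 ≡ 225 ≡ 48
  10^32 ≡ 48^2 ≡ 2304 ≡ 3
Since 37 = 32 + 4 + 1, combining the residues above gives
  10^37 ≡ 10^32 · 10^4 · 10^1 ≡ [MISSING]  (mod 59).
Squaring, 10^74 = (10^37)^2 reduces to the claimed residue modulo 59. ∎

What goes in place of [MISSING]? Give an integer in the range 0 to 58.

44

10^32 · 10^4 · 10^1 ≡ 3 · 29 · 10 = 870.
870 mod 59 = 44, so 10^37 ≡ 44 (mod 59).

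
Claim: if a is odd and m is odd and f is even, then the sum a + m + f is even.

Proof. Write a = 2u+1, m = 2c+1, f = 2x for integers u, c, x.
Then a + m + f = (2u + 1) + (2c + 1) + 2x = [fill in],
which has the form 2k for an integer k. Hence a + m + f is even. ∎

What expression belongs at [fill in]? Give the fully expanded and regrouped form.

2(c + u + x + 1)

(2u + 1) + (2c + 1) + 2x = 2c + 2u + 2x + 2
= 2(c + u + x + 1).
Since c + u + x + 1 is an integer, the sum is of the form 2k for an integer k.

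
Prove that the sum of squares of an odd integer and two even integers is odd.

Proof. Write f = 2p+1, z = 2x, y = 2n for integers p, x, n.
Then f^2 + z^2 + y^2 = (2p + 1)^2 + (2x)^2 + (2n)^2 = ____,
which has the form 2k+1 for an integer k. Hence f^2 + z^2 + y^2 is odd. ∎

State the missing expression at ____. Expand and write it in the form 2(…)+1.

2(2n^2 + 2p^2 + 2p + 2x^2) + 1

(2p + 1)^2 + (2x)^2 + (2n)^2 = 4n^2 + 4p^2 + 4p + 4x^2 + 1
= 2(2n^2 + 2p^2 + 2p + 2x^2) + 1.
Since 2n^2 + 2p^2 + 2p + 2x^2 is an integer, the sum of squares is of the form 2k+1 for an integer k.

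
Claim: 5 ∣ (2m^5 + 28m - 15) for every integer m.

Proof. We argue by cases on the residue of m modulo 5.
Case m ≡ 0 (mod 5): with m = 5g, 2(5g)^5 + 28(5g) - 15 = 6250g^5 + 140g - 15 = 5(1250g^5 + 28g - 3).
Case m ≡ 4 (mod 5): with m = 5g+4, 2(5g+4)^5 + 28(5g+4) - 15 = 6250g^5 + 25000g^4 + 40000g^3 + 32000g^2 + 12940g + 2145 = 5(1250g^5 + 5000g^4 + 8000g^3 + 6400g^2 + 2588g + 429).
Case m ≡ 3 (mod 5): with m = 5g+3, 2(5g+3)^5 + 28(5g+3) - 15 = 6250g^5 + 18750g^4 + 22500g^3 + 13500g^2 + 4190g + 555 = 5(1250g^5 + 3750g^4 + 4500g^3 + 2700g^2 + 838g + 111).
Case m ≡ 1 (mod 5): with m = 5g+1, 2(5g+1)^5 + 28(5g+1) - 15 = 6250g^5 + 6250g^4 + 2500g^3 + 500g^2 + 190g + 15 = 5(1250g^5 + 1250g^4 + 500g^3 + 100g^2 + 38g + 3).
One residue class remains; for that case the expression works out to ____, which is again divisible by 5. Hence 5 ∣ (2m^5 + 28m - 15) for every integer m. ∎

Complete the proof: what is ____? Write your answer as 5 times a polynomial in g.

5(1250g^5 + 2500g^4 + 2000g^3 + 800g^2 + 188g + 21)

The residues treated are {0, 4, 3, 1}, so the missing case is m ≡ 2 (mod 5); write m = 5g+2.
Then 2(5g+2)^5 + 28(5g+2) - 15 = 6250g^5 + 12500g^4 + 10000g^3 + 4000g^2 + 940g + 105 = 5(1250g^5 + 2500g^4 + 2000g^3 + 800g^2 + 188g + 21).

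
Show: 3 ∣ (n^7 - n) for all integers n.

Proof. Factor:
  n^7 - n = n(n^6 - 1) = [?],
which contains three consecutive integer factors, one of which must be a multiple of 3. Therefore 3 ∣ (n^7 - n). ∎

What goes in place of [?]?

(n - 1)n(n + 1)(n^4 + n^2 + 1)

n^6 - 1 = (n^2 - 1)(n^4 + n^2 + 1), and n^2 - 1 = (n-1)(n+1).
So n(n^6 - 1) = (n - 1)n(n + 1)(n^4 + n^2 + 1).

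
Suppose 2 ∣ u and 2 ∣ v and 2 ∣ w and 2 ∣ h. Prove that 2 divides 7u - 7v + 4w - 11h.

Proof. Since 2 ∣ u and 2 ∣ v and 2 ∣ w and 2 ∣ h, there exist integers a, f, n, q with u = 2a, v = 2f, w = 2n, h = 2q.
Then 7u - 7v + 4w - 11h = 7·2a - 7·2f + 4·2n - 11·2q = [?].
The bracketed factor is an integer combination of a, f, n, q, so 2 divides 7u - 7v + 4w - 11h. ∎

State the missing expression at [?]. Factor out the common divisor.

2(7a - 7f + 4n - 11q)

Each term has a factor of 2: 7·2a - 7·2f + 4·2n - 11·2q = 2·(7a - 7f + 4n - 11q).
Since 7a - 7f + 4n - 11q is an integer, 2 ∣ (7u - 7v + 4w - 11h).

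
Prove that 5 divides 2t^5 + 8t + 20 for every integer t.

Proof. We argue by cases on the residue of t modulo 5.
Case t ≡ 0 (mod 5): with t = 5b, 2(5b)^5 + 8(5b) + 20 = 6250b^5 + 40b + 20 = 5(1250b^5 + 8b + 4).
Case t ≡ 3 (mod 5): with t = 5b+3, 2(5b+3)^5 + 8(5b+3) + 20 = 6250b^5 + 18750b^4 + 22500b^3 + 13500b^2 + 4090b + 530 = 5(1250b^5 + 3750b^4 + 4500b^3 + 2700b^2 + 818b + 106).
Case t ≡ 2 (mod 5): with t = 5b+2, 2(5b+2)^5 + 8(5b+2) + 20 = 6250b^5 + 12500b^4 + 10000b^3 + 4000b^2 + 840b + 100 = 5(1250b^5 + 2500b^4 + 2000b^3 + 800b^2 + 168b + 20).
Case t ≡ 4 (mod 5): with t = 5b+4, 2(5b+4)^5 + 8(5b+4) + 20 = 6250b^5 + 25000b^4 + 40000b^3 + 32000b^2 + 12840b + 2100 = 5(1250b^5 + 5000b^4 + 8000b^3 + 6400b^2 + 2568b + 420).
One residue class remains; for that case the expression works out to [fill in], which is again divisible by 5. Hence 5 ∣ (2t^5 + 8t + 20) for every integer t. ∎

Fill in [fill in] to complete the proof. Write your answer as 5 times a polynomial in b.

5(1250b^5 + 1250b^4 + 500b^3 + 100b^2 + 18b + 6)

Only t ≡ 1 (mod 5) is unaccounted for. Put t = 5b+1:
2(5b+1)^5 + 8(5b+1) + 20 expands to 6250b^5 + 6250b^4 + 2500b^3 + 500b^2 + 90b + 30,
and factoring out 5 leaves 5(1250b^5 + 1250b^4 + 500b^3 + 100b^2 + 18b + 6).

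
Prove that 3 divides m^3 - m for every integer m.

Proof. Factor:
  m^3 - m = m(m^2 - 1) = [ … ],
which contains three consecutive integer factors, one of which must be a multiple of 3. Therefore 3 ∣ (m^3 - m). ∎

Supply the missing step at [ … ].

(m - 1)m(m + 1)

m(m^2 - 1) = m(m - 1)(m + 1) = (m - 1)m(m + 1).
These three factors are consecutive integers, so their product is divisible by 3.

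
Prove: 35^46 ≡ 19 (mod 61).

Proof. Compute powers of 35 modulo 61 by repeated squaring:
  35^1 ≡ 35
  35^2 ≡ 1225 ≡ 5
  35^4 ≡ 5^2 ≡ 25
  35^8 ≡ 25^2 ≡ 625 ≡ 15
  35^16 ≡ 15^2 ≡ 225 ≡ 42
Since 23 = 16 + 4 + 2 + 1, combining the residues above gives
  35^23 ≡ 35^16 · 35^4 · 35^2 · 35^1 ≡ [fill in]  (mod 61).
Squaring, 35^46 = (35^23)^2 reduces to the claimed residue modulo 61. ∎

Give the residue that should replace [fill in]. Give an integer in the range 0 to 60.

18

Multiply the listed residues: 42 · 25 · 5 · 35 = 1050 → 5250 → 183750.
Reducing modulo 61: 183750 = 3012·61 + 18, so 35^23 ≡ 18.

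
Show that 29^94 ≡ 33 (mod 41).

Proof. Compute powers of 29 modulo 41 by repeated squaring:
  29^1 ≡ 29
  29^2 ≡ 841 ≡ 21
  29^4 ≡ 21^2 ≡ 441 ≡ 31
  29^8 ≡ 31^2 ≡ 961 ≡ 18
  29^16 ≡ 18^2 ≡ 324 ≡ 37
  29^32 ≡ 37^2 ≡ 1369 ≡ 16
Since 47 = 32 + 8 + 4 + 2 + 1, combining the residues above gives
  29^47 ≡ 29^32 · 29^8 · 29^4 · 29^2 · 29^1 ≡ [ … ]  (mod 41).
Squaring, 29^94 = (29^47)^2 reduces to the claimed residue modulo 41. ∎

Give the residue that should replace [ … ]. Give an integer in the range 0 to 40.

19

Multiply the listed residues: 16 · 18 · 31 · 21 · 29 = 288 → 8928 → 187488 → 5437152.
Reducing modulo 41: 5437152 = 132613·41 + 19, so 29^47 ≡ 19.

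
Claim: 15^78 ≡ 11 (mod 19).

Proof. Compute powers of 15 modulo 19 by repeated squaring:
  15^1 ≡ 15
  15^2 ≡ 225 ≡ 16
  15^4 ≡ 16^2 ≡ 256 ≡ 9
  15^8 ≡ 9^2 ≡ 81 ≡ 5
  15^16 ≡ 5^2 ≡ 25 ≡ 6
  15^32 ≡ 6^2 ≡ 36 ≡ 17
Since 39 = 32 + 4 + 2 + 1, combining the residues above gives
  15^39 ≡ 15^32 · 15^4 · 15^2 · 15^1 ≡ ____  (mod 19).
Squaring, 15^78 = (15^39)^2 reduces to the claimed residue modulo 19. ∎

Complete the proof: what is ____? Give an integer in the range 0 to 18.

Multiply the listed residues: 17 · 9 · 16 · 15 = 153 → 2448 → 36720.
Reducing modulo 19: 36720 = 1932·19 + 12, so 15^39 ≡ 12.

12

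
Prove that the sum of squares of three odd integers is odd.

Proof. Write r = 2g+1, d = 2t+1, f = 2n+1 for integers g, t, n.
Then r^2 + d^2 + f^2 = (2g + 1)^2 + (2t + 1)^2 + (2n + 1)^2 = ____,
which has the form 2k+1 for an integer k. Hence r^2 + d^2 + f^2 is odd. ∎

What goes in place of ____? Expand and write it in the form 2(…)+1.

Expanding: (2g + 1)^2 + (2t + 1)^2 + (2n + 1)^2 = 4g^2 + 4g + 4n^2 + 4n + 4t^2 + 4t + 3.
Every term except the constant is even, so this is 2(2g^2 + 2g + 2n^2 + 2n + 2t^2 + 2t + 1) + 1,
and 2g^2 + 2g + 2n^2 + 2n + 2t^2 + 2t + 1 ∈ ℤ gives the required form.

2(2g^2 + 2g + 2n^2 + 2n + 2t^2 + 2t + 1) + 1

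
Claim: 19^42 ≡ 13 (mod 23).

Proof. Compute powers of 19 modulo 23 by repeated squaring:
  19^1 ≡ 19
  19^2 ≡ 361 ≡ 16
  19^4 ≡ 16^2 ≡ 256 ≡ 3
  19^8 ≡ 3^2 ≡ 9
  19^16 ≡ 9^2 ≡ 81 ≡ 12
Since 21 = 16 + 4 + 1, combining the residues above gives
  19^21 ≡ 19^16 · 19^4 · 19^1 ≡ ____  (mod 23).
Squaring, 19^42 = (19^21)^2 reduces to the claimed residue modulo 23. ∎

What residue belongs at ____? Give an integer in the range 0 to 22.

Multiply the listed residues: 12 · 3 · 19 = 36 → 684.
Reducing modulo 23: 684 = 29·23 + 17, so 19^21 ≡ 17.

17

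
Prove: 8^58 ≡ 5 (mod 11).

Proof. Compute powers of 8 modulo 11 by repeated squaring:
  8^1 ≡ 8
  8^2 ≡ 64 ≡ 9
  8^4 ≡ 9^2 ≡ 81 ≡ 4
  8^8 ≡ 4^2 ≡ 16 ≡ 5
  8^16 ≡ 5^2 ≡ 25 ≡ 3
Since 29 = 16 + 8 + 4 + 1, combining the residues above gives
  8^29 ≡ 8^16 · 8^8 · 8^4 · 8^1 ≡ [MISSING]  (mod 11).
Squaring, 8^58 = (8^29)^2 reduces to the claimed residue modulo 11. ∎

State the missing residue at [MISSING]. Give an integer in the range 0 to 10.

7

8^16 · 8^8 · 8^4 · 8^1 ≡ 3 · 5 · 4 · 8 = 480.
480 mod 11 = 7, so 8^29 ≡ 7 (mod 11).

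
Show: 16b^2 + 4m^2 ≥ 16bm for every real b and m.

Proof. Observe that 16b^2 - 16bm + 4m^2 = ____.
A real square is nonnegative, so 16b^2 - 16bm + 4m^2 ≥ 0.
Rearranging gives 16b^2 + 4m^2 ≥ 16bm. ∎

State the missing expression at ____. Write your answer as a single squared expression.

The leading and trailing coefficients are 4^2 and 2^2, and 16 = 2·4·2, so the trinomial is (4b - 2m)^2.
Hence 16b^2 - 16bm + 4m^2 ≥ 0.

(4b - 2m)^2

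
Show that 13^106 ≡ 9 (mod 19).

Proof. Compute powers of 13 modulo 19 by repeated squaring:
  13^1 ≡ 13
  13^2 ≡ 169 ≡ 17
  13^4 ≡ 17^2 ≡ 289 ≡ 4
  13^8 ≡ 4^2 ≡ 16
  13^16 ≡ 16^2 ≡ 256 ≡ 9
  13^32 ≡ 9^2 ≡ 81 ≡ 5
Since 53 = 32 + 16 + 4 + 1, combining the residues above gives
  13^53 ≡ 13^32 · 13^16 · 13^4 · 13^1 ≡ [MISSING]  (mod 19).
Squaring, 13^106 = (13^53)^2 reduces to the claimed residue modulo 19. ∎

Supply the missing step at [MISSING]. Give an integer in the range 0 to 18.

13^32 · 13^16 · 13^4 · 13^1 ≡ 5 · 9 · 4 · 13 = 2340.
2340 mod 19 = 3, so 13^53 ≡ 3 (mod 19).

3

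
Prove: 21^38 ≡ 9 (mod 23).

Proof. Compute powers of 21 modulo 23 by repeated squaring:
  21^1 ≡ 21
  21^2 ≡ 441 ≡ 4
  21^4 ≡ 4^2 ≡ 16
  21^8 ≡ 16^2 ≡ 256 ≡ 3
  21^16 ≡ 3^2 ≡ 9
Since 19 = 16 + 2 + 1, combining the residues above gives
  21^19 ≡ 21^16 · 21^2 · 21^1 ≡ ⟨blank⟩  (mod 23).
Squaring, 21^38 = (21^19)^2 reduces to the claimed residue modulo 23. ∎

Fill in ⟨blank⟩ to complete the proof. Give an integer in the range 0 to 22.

21^16 · 21^2 · 21^1 ≡ 9 · 4 · 21 = 756.
756 mod 23 = 20, so 21^19 ≡ 20 (mod 23).

20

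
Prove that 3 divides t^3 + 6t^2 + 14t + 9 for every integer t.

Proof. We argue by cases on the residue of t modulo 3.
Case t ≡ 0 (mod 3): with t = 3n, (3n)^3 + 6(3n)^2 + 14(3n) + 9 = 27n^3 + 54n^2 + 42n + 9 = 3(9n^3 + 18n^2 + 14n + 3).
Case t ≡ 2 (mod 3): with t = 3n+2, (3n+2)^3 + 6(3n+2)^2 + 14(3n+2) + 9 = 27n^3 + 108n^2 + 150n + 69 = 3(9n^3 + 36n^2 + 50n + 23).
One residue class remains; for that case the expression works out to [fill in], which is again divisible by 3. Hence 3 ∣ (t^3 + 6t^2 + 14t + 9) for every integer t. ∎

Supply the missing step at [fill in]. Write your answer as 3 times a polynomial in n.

Only t ≡ 1 (mod 3) is unaccounted for. Put t = 3n+1:
(3n+1)^3 + 6(3n+1)^2 + 14(3n+1) + 9 expands to 27n^3 + 81n^2 + 87n + 30,
and factoring out 3 leaves 3(9n^3 + 27n^2 + 29n + 10).

3(9n^3 + 27n^2 + 29n + 10)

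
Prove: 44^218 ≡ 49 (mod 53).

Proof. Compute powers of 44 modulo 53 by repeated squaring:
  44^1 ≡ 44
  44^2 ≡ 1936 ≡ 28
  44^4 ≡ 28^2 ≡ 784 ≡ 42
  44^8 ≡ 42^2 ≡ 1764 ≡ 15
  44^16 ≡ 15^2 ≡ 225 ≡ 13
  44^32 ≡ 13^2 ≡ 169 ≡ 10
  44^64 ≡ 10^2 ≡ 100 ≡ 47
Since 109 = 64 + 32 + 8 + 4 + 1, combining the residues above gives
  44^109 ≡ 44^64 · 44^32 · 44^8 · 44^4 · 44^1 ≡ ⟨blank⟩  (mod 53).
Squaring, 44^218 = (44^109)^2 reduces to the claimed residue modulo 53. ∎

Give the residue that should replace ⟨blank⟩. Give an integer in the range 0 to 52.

44^64 · 44^32 · 44^8 · 44^4 · 44^1 ≡ 47 · 10 · 15 · 42 · 44 = 13028400.
13028400 mod 53 = 46, so 44^109 ≡ 46 (mod 53).

46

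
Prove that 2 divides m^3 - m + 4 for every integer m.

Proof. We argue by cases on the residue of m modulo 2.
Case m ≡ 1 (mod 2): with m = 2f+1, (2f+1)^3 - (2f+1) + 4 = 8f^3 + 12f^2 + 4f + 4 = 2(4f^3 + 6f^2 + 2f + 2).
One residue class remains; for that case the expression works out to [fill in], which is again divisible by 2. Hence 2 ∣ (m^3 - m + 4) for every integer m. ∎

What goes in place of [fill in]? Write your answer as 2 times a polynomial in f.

2(4f^3 - f + 2)

Only m ≡ 0 (mod 2) is unaccounted for. Put m = 2f:
(2f)^3 - (2f) + 4 expands to 8f^3 - 2f + 4,
and factoring out 2 leaves 2(4f^3 - f + 2).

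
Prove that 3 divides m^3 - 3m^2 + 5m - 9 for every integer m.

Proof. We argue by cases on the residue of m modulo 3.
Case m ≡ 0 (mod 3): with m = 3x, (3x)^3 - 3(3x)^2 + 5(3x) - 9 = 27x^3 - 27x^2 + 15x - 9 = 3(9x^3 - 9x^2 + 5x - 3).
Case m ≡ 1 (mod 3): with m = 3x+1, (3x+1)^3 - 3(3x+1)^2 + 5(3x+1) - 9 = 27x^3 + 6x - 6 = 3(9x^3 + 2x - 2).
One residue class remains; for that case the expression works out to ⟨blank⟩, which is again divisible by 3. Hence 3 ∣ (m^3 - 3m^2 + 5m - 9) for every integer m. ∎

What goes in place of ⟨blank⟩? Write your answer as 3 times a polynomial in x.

3(9x^3 + 9x^2 + 5x - 1)

Only m ≡ 2 (mod 3) is unaccounted for. Put m = 3x+2:
(3x+2)^3 - 3(3x+2)^2 + 5(3x+2) - 9 expands to 27x^3 + 27x^2 + 15x - 3,
and factoring out 3 leaves 3(9x^3 + 9x^2 + 5x - 1).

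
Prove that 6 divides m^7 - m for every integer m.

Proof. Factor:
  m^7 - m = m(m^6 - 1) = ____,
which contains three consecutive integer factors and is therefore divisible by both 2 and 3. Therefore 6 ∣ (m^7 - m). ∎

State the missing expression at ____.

m^6 - 1 = (m^2 - 1)(m^4 + m^2 + 1), and m^2 - 1 = (m-1)(m+1).
So m(m^6 - 1) = (m - 1)m(m + 1)(m^4 + m^2 + 1).

(m - 1)m(m + 1)(m^4 + m^2 + 1)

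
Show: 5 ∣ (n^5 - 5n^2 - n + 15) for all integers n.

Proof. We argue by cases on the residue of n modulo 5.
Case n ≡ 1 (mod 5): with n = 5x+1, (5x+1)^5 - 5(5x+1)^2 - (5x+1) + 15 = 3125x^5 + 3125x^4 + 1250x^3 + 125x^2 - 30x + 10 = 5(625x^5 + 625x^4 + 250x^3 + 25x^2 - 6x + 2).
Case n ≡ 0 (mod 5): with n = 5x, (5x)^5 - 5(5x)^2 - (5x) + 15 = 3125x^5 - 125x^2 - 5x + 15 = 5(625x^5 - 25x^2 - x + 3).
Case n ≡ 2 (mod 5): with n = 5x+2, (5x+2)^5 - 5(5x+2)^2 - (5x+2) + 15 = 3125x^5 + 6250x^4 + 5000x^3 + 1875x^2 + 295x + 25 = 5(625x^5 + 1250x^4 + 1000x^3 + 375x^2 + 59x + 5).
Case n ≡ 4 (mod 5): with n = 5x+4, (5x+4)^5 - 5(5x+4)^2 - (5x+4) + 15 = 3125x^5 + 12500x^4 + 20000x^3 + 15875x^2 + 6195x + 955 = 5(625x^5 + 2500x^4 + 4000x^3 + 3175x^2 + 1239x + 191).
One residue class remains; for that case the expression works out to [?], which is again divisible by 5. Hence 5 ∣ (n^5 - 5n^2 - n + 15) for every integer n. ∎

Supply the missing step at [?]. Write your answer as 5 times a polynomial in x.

Only n ≡ 3 (mod 5) is unaccounted for. Put n = 5x+3:
(5x+3)^5 - 5(5x+3)^2 - (5x+3) + 15 expands to 3125x^5 + 9375x^4 + 11250x^3 + 6625x^2 + 1870x + 210,
and factoring out 5 leaves 5(625x^5 + 1875x^4 + 2250x^3 + 1325x^2 + 374x + 42).

5(625x^5 + 1875x^4 + 2250x^3 + 1325x^2 + 374x + 42)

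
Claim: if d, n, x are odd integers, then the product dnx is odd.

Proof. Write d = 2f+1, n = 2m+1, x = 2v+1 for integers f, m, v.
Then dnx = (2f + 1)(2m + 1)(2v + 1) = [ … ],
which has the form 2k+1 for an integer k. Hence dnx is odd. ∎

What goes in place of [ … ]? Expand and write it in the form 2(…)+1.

2(4fmv + 2fm + 2fv + f + 2mv + m + v) + 1

(2f + 1)(2m + 1)(2v + 1) = 8fmv + 4fm + 4fv + 2f + 4mv + 2m + 2v + 1
= 2(4fmv + 2fm + 2fv + f + 2mv + m + v) + 1.
Since 4fmv + 2fm + 2fv + f + 2mv + m + v is an integer, the product is of the form 2k+1 for an integer k.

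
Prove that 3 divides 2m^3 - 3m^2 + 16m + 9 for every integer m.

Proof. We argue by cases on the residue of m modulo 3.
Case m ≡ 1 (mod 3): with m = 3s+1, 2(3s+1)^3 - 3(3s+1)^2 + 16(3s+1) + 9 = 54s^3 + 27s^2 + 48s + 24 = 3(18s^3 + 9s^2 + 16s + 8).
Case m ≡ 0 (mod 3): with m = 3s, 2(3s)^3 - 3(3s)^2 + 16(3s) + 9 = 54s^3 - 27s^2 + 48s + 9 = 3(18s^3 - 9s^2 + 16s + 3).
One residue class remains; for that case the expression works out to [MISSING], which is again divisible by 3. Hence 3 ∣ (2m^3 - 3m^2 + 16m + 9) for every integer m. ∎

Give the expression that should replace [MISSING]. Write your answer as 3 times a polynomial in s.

Only m ≡ 2 (mod 3) is unaccounted for. Put m = 3s+2:
2(3s+2)^3 - 3(3s+2)^2 + 16(3s+2) + 9 expands to 54s^3 + 81s^2 + 84s + 45,
and factoring out 3 leaves 3(18s^3 + 27s^2 + 28s + 15).

3(18s^3 + 27s^2 + 28s + 15)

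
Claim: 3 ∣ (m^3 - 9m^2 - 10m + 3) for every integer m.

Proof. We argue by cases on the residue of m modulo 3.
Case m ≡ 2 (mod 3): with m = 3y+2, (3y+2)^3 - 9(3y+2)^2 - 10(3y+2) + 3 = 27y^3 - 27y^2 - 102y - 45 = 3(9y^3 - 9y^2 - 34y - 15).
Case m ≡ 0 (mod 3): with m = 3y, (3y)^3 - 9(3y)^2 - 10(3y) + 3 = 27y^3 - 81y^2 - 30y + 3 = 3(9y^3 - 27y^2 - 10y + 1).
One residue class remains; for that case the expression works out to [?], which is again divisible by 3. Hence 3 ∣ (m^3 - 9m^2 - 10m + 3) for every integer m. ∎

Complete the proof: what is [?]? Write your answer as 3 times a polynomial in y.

3(9y^3 - 18y^2 - 25y - 5)

Only m ≡ 1 (mod 3) is unaccounted for. Put m = 3y+1:
(3y+1)^3 - 9(3y+1)^2 - 10(3y+1) + 3 expands to 27y^3 - 54y^2 - 75y - 15,
and factoring out 3 leaves 3(9y^3 - 18y^2 - 25y - 5).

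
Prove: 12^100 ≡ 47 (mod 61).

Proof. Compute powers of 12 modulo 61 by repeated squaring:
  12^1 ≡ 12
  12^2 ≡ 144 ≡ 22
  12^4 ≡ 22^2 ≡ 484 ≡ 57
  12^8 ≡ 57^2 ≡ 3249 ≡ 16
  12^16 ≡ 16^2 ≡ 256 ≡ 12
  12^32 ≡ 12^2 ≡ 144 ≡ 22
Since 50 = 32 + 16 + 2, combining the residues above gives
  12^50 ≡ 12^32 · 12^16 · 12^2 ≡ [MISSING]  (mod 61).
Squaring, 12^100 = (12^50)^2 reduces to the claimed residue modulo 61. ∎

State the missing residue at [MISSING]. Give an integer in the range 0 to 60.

13

Multiply the listed residues: 22 · 12 · 22 = 264 → 5808.
Reducing modulo 61: 5808 = 95·61 + 13, so 12^50 ≡ 13.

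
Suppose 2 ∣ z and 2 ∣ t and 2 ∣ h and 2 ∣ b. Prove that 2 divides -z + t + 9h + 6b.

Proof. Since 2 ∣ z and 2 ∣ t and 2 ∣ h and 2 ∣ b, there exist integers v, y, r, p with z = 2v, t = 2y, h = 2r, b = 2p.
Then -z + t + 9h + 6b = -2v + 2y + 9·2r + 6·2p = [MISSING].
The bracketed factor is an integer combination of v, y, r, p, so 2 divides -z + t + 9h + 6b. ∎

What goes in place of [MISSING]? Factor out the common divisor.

2(6p + 9r - v + y)

Each term has a factor of 2: -2v + 2y + 9·2r + 6·2p = 2·(6p + 9r - v + y).
Since 6p + 9r - v + y is an integer, 2 ∣ (-z + t + 9h + 6b).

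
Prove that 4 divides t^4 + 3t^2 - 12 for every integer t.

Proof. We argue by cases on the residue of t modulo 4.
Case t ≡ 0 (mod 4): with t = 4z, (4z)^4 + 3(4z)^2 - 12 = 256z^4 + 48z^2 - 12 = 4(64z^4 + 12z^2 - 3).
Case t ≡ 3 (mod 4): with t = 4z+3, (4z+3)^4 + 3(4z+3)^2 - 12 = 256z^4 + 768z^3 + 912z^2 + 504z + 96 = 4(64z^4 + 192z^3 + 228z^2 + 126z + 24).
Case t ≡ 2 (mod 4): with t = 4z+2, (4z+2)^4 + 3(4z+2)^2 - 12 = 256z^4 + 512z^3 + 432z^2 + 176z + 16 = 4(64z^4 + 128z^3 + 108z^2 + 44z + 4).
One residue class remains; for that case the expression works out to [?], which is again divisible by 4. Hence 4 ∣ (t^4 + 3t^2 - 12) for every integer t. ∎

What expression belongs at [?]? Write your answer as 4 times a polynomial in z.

The residues treated are {0, 3, 2}, so the missing case is t ≡ 1 (mod 4); write t = 4z+1.
Then (4z+1)^4 + 3(4z+1)^2 - 12 = 256z^4 + 256z^3 + 144z^2 + 40z - 8 = 4(64z^4 + 64z^3 + 36z^2 + 10z - 2).

4(64z^4 + 64z^3 + 36z^2 + 10z - 2)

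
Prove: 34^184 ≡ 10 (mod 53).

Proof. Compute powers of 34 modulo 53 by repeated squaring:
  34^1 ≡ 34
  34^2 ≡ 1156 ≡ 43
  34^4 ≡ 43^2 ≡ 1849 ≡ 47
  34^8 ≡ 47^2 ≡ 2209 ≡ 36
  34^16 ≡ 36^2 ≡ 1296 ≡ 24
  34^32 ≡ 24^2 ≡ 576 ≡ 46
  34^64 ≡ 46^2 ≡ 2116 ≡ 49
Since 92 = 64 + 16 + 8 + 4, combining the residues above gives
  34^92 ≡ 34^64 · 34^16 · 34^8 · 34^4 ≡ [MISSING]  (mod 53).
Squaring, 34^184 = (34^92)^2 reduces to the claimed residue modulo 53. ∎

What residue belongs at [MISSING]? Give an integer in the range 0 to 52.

13

Multiply the listed residues: 49 · 24 · 36 · 47 = 1176 → 42336 → 1989792.
Reducing modulo 53: 1989792 = 37543·53 + 13, so 34^92 ≡ 13.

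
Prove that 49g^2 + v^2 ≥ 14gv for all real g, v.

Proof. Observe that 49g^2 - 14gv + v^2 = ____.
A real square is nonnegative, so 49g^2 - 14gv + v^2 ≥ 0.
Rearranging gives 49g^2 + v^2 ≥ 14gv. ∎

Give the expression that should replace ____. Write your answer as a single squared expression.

The leading and trailing coefficients are 7^2 and 1^2, and 14 = 2·7·1, so the trinomial is (7g - v)^2.
Hence 49g^2 - 14gv + v^2 ≥ 0.

(7g - v)^2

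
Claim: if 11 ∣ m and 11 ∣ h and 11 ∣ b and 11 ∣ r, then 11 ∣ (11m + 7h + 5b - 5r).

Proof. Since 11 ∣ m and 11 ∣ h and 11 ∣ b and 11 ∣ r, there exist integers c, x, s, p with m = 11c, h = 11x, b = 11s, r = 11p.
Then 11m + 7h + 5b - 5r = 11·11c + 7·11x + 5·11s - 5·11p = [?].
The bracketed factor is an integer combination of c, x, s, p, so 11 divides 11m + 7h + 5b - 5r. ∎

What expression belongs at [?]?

11(11c - 5p + 5s + 7x)

Pull the common 11 out of every term: 11·11c + 7·11x + 5·11s - 5·11p = 11(11c - 5p + 5s + 7x).
11c - 5p + 5s + 7x is an integer, which exhibits the divisibility.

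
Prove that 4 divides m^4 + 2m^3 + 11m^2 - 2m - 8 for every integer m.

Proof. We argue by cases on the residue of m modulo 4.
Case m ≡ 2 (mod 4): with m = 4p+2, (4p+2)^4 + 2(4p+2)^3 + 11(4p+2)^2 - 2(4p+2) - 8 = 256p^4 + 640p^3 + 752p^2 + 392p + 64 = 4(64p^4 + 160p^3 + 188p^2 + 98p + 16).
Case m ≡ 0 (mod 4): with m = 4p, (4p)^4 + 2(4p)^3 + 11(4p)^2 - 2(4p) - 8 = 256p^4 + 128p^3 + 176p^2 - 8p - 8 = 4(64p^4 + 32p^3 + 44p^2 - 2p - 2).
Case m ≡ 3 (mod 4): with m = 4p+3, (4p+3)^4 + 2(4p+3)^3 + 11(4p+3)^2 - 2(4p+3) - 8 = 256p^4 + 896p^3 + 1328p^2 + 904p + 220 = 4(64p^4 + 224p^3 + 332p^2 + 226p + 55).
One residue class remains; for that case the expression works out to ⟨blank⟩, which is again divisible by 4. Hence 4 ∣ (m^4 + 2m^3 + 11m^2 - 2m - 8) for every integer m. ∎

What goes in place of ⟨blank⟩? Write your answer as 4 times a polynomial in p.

Only m ≡ 1 (mod 4) is unaccounted for. Put m = 4p+1:
(4p+1)^4 + 2(4p+1)^3 + 11(4p+1)^2 - 2(4p+1) - 8 expands to 256p^4 + 384p^3 + 368p^2 + 120p + 4,
and factoring out 4 leaves 4(64p^4 + 96p^3 + 92p^2 + 30p + 1).

4(64p^4 + 96p^3 + 92p^2 + 30p + 1)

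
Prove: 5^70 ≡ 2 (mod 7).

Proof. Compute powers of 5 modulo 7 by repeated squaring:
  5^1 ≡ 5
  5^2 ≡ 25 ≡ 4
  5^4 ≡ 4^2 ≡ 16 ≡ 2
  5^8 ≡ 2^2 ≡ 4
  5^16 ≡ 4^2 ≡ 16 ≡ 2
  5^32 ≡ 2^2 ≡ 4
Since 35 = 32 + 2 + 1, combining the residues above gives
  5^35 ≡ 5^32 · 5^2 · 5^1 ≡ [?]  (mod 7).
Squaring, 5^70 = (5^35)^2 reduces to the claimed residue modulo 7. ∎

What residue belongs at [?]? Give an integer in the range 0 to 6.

Multiply the listed residues: 4 · 4 · 5 = 16 → 80.
Reducing modulo 7: 80 = 11·7 + 3, so 5^35 ≡ 3.

3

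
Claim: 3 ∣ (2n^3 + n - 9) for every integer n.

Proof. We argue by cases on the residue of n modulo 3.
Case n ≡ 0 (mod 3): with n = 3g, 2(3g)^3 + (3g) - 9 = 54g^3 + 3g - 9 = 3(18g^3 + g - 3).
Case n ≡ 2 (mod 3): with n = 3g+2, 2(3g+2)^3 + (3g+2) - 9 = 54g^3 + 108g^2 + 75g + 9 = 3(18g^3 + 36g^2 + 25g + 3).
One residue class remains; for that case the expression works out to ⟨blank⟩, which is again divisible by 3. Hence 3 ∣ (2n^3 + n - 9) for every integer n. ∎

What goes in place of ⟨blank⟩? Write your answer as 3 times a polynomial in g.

3(18g^3 + 18g^2 + 7g - 2)

Only n ≡ 1 (mod 3) is unaccounted for. Put n = 3g+1:
2(3g+1)^3 + (3g+1) - 9 expands to 54g^3 + 54g^2 + 21g - 6,
and factoring out 3 leaves 3(18g^3 + 18g^2 + 7g - 2).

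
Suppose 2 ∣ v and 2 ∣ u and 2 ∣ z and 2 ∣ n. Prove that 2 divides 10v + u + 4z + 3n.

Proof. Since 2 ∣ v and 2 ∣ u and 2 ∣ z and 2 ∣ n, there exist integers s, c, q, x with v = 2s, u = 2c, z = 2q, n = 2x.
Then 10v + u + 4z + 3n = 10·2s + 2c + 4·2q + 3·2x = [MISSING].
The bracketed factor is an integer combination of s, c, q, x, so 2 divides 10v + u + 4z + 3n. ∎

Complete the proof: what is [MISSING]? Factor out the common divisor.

Pull the common 2 out of every term: 10·2s + 2c + 4·2q + 3·2x = 2(c + 4q + 10s + 3x).
c + 4q + 10s + 3x is an integer, which exhibits the divisibility.

2(c + 4q + 10s + 3x)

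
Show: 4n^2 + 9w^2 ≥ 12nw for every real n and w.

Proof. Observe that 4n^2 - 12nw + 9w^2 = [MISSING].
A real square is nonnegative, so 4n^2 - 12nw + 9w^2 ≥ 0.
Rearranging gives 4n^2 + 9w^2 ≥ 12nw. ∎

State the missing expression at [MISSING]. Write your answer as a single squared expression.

The leading and trailing coefficients are 2^2 and 3^2, and 12 = 2·2·3, so the trinomial is (2n - 3w)^2.
Hence 4n^2 - 12nw + 9w^2 ≥ 0.

(2n - 3w)^2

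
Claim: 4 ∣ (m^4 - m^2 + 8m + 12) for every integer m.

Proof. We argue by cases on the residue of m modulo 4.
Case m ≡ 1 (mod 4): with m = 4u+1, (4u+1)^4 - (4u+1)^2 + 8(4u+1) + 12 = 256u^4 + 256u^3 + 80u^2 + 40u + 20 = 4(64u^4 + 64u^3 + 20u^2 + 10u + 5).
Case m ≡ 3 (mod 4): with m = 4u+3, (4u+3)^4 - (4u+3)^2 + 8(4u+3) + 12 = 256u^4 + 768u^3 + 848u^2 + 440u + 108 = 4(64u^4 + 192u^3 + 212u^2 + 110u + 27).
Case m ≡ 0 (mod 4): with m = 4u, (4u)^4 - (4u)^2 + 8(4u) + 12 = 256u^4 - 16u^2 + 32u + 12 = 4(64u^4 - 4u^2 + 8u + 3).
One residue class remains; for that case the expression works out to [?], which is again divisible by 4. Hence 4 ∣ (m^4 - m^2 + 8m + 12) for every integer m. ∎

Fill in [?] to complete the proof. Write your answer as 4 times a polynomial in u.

The residues treated are {1, 3, 0}, so the missing case is m ≡ 2 (mod 4); write m = 4u+2.
Then (4u+2)^4 - (4u+2)^2 + 8(4u+2) + 12 = 256u^4 + 512u^3 + 368u^2 + 144u + 40 = 4(64u^4 + 128u^3 + 92u^2 + 36u + 10).

4(64u^4 + 128u^3 + 92u^2 + 36u + 10)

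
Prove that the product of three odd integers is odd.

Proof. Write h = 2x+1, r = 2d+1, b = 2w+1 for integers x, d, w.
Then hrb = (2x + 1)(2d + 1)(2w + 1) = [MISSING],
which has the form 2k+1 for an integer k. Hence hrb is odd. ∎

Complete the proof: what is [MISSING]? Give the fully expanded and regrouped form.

2(4dwx + 2dw + 2dx + d + 2wx + w + x) + 1

Expanding: (2x + 1)(2d + 1)(2w + 1) = 8dwx + 4dw + 4dx + 2d + 4wx + 2w + 2x + 1.
Every term except the constant is even, so this is 2(4dwx + 2dw + 2dx + d + 2wx + w + x) + 1,
and 4dwx + 2dw + 2dx + d + 2wx + w + x ∈ ℤ gives the required form.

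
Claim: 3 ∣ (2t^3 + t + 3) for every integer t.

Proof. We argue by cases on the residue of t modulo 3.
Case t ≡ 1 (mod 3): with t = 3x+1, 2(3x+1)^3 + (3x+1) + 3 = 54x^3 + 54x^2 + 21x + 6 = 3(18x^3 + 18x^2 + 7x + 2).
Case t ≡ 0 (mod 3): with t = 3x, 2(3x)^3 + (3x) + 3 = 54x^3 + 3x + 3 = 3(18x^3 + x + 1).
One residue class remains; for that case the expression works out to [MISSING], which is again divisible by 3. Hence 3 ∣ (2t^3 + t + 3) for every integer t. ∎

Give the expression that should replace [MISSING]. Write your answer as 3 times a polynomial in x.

3(18x^3 + 36x^2 + 25x + 7)

The residues treated are {1, 0}, so the missing case is t ≡ 2 (mod 3); write t = 3x+2.
Then 2(3x+2)^3 + (3x+2) + 3 = 54x^3 + 108x^2 + 75x + 21 = 3(18x^3 + 36x^2 + 25x + 7).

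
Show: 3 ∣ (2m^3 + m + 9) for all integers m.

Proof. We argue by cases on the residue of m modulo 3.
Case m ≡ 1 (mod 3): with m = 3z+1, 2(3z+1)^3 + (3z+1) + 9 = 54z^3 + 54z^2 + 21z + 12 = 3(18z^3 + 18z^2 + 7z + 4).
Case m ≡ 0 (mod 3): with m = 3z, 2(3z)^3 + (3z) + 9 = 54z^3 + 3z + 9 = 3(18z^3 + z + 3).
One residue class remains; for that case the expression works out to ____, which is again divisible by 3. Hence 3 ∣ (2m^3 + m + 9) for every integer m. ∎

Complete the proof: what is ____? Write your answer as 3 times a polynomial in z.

3(18z^3 + 36z^2 + 25z + 9)

Only m ≡ 2 (mod 3) is unaccounted for. Put m = 3z+2:
2(3z+2)^3 + (3z+2) + 9 expands to 54z^3 + 108z^2 + 75z + 27,
and factoring out 3 leaves 3(18z^3 + 36z^2 + 25z + 9).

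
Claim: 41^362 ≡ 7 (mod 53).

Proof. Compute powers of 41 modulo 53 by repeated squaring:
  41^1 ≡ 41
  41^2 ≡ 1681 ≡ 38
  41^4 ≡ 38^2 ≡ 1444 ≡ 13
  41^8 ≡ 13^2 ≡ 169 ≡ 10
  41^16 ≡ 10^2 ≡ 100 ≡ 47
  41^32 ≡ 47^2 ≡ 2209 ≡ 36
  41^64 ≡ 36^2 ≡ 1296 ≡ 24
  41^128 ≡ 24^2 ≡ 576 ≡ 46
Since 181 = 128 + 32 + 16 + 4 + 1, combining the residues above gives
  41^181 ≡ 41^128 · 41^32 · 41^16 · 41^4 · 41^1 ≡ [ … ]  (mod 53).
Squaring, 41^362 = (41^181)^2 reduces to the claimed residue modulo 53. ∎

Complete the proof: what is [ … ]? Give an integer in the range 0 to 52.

41^128 · 41^32 · 41^16 · 41^4 · 41^1 ≡ 46 · 36 · 47 · 13 · 41 = 41484456.
41484456 mod 53 = 31, so 41^181 ≡ 31 (mod 53).

31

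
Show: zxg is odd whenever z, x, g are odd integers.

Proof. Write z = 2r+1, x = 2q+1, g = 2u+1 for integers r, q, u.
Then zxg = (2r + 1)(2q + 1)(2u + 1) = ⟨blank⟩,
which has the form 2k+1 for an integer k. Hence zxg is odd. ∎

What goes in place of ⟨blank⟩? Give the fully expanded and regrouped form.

Expanding: (2r + 1)(2q + 1)(2u + 1) = 8qru + 4qr + 4qu + 2q + 4ru + 2r + 2u + 1.
Every term except the constant is even, so this is 2(4qru + 2qr + 2qu + q + 2ru + r + u) + 1,
and 4qru + 2qr + 2qu + q + 2ru + r + u ∈ ℤ gives the required form.

2(4qru + 2qr + 2qu + q + 2ru + r + u) + 1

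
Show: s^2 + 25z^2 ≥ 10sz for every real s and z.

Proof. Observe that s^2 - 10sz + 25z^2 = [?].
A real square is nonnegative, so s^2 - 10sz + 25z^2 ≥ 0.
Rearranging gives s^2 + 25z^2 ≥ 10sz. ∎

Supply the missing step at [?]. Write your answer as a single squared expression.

(s - 5z)^2

s^2 - 10sz + 25z^2 is a perfect-square trinomial: the outer terms are (s)^2 and (5z)^2, and the cross term is -2·s·5z.
So s^2 - 10sz + 25z^2 = (s - 5z)^2 ≥ 0.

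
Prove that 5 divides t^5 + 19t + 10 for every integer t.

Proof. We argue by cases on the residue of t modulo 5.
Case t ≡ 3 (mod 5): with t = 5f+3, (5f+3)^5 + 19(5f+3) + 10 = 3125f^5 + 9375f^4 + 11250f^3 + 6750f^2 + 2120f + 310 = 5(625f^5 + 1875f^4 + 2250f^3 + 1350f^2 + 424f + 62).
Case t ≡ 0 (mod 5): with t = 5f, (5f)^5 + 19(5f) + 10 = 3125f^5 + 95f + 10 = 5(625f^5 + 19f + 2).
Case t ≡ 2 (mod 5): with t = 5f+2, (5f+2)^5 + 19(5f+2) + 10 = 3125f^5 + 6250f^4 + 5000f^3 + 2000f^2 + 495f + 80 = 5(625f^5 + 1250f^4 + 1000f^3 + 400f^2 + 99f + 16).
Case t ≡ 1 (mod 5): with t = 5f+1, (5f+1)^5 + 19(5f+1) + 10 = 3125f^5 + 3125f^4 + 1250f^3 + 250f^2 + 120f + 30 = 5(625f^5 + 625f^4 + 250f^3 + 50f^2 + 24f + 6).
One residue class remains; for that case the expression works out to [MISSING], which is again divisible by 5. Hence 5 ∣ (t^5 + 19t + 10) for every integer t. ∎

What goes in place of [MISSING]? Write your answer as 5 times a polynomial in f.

5(625f^5 + 2500f^4 + 4000f^3 + 3200f^2 + 1299f + 222)

The residues treated are {3, 0, 2, 1}, so the missing case is t ≡ 4 (mod 5); write t = 5f+4.
Then (5f+4)^5 + 19(5f+4) + 10 = 3125f^5 + 12500f^4 + 20000f^3 + 16000f^2 + 6495f + 1110 = 5(625f^5 + 2500f^4 + 4000f^3 + 3200f^2 + 1299f + 222).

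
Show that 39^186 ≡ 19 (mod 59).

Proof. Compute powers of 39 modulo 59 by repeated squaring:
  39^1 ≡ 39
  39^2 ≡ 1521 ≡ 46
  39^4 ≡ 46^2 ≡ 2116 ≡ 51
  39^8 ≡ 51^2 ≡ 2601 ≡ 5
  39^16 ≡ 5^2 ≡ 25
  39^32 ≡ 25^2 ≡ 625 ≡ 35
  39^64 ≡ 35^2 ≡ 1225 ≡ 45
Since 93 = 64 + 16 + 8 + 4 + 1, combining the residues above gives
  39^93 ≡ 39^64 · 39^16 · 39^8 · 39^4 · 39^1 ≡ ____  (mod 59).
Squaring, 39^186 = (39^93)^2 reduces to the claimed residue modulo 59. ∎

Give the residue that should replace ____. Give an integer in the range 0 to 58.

39^64 · 39^16 · 39^8 · 39^4 · 39^1 ≡ 45 · 25 · 5 · 51 · 39 = 11188125.
11188125 mod 59 = 14, so 39^93 ≡ 14 (mod 59).

14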